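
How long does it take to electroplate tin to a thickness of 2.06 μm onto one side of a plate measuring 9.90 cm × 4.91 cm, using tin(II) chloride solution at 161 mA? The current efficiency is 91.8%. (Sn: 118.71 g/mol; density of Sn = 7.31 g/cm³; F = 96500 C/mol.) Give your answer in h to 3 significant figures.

Plated area = 9.90 × 4.91 = 48.61 cm²
Volume = 48.61 × 2.06×10⁻⁴ cm = 0.01001 cm³
m(Sn) = 0.01001 × 7.31 = 0.07317 g
n(Sn) = 0.07317 / 118.71 = 6.164×10^-4 mol; n(e⁻) = 2 × 6.164×10^-4 = 0.001233 mol
Q = 0.001233 × 96500 / 0.918 = 129.6 C
t = 129.6 / 0.161 = 805.0 s = 0.224 h

0.224 h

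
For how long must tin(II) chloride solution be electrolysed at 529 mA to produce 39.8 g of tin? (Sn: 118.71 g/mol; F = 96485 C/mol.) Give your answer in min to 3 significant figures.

2040 min

n(Sn) = 39.8 / 118.71 = 0.3353 mol
Sn²⁺ + 2e⁻ → Sn, so n(e⁻) = 2 × 0.3353 = 0.6706 mol
Q = 0.6706 × 96485 = 64700 C
t = Q / I = 64700 / 0.529 = 1.223×10^5 s = 2040 min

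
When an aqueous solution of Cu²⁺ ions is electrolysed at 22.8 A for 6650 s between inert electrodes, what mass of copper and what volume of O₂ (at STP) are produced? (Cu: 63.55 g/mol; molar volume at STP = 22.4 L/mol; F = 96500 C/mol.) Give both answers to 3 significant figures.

Q = 22.8 × 6650 = 1.516×10^5 C; n(e⁻) = 1.516×10^5 / 96500 = 1.571 mol
Cathode: Cu²⁺ + 2e⁻ → Cu → n(Cu) = 1.571/2 = 0.7855 mol → 49.9 g
Anode: 2H₂O → O₂ + 4H⁺ + 4e⁻ → n(O₂) = 1.571/4 = 0.3928 mol → 8.80 L

49.9 g Cu; 8.80 L O₂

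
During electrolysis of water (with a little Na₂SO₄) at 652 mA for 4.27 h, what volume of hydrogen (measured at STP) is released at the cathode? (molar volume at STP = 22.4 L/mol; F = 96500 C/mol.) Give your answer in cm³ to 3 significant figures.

1160 cm³

Q = It = 0.652 × 15372 = 10020 C
n(e⁻) = 10020 / 96500 = 0.1038 mol
2H⁺ + 2e⁻ → H₂, so n(H₂) = 0.1038 / 2 = 0.05190 mol
V = 0.05190 × 22.4 = 1.163 L
= 1160 cm³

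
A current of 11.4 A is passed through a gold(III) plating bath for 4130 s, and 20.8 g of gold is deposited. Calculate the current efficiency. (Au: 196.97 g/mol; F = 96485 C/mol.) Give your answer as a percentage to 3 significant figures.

64.9%

Q = 11.4 × 4130 = 47080 C
n(e⁻) = 47080 / 96485 = 0.4880 mol
Au³⁺ + 3e⁻ → Au, so theoretical n(Au) = 0.1627 mol → 32.05 g
Efficiency = 20.8 / 32.05 = 0.6490 = 64.9%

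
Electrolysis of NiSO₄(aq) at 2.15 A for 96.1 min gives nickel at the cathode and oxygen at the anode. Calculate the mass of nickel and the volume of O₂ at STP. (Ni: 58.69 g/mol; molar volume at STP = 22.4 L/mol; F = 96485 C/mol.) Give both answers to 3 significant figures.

Q = 2.15 × 5766 = 12400 C; n(e⁻) = 12400 / 96485 = 0.1285 mol
Cathode: Ni²⁺ + 2e⁻ → Ni → n(Ni) = 0.1285/2 = 0.06425 mol → 3.77 g
Anode: 2H₂O → O₂ + 4H⁺ + 4e⁻ → n(O₂) = 0.1285/4 = 0.03213 mol → 0.720 L

3.77 g Ni; 0.720 L O₂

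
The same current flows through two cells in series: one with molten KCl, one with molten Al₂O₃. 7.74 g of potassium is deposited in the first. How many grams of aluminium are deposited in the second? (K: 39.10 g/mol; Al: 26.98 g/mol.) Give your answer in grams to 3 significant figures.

1.78 g

n(K) = 7.74 / 39.10 = 0.1980 mol
K⁺ + e⁻ → K, so n(e⁻) = 0.1980 mol
Same current for the same time ⇒ same n(e⁻) = 0.1980 mol in both cells.
Al³⁺ + 3e⁻ → Al, so n(Al) = 0.1980 / 3 = 0.06600 mol
m(Al) = 0.06600 × 26.98 = 1.78 g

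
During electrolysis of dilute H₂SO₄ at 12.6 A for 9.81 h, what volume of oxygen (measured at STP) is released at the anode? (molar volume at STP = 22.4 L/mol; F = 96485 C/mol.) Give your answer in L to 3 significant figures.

Q = 12.6 A × 35316 s = 4.450×10^5 C
n(e⁻) = 4.450×10^5 / 96485 = 4.612 mol
2H₂O → O₂ + 4H⁺ + 4e⁻, so n(O₂) = 4.612 / 4 = 1.153 mol
V = 1.153 × 22.4 = 25.83 L

25.8 L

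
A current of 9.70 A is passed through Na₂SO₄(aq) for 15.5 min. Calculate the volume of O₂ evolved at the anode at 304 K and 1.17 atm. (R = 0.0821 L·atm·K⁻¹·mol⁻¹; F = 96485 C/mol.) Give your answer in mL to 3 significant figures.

Q = It = 9.70 × 930 = 9021 C
n(e⁻) = Q/F = 9021/96485 = 0.09350 mol
2H₂O → O₂ + 4H⁺ + 4e⁻, so n(O₂) = 0.09350 / 4 = 0.02338 mol
V = nRT/P = 0.02338 × 0.0821 × 304 / 1.17 = 0.4987 L
= 499 mL

499 mL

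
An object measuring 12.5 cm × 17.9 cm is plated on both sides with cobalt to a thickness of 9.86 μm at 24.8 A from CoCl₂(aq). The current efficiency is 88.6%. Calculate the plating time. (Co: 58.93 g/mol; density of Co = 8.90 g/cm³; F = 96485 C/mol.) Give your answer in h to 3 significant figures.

Plated area = 2 × 12.5 × 17.9 = 447.5 cm²
Volume = 447.5 × 9.86×10⁻⁴ cm = 0.4412 cm³
m(Co) = 0.4412 × 8.90 = 3.927 g
n(Co) = 3.927 / 58.93 = 0.06664 mol; n(e⁻) = 2 × 0.06664 = 0.1333 mol
Q = 0.1333 × 96485 / 0.886 = 14520 C
t = 14520 / 24.8 = 585.5 s = 0.163 h

0.163 h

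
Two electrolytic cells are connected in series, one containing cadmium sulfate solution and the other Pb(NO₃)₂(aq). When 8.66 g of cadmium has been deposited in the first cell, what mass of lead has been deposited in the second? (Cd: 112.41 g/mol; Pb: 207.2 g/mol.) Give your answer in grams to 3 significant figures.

16.0 g

n(Cd) = 8.66 / 112.41 = 0.07704 mol
Cd²⁺ + 2e⁻ → Cd, so n(e⁻) = 2 × 0.07704 = 0.1541 mol
The cells are in series, so the same charge (and hence the same n(e⁻) = 0.1541 mol) passes through both.
Pb²⁺ + 2e⁻ → Pb, so n(Pb) = 0.1541 / 2 = 0.07705 mol
m(Pb) = 0.07705 × 207.2 = 16.0 g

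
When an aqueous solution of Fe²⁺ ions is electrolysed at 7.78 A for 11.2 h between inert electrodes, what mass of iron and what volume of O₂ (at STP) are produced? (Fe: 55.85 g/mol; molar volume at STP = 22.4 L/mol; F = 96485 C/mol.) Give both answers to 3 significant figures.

90.8 g Fe; 18.2 L O₂

Q = 7.78 × 40320 = 3.137×10^5 C; n(e⁻) = 3.137×10^5 / 96485 = 3.251 mol
Cathode: Fe²⁺ + 2e⁻ → Fe → n(Fe) = 3.251/2 = 1.626 mol → 90.8 g
Anode: 2H₂O → O₂ + 4H⁺ + 4e⁻ → n(O₂) = 3.251/4 = 0.8128 mol → 18.2 L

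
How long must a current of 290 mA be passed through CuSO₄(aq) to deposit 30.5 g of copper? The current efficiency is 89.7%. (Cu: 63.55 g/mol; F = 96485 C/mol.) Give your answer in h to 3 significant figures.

n(Cu) = 30.5 / 63.55 = 0.4799 mol
Cu²⁺ + 2e⁻ → Cu, so n(e⁻) = 2 × 0.4799 = 0.9598 mol
Q = 0.9598 × 96485 / 0.897 = 1.032×10^5 C
t = Q / I = 1.032×10^5 / 0.290 = 3.559×10^5 s = 98.9 h

98.9 h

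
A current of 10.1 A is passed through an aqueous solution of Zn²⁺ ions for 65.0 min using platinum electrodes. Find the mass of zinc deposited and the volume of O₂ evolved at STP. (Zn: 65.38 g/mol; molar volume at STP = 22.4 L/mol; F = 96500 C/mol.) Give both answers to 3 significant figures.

Q = 10.1 × 3900 = 39390 C; n(e⁻) = 39390 / 96500 = 0.4082 mol
Cathode: Zn²⁺ + 2e⁻ → Zn → n(Zn) = 0.4082/2 = 0.2041 mol → 13.3 g
Anode: 2H₂O → O₂ + 4H⁺ + 4e⁻ → n(O₂) = 0.4082/4 = 0.1021 mol → 2.29 L

13.3 g Zn; 2.29 L O₂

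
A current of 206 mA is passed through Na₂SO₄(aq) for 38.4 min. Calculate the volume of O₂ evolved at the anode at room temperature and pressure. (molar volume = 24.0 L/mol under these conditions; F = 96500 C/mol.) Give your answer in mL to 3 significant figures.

Charge passed = 0.206 × 2304 = 474.6 C
n(e⁻) = Q/F = 474.6/96500 = 0.004918 mol
2H₂O → O₂ + 4H⁺ + 4e⁻, so n(O₂) = 0.004918 / 4 = 0.001230 mol
V = 0.001230 × 24.0 = 0.02952 L
= 29.5 mL

29.5 mL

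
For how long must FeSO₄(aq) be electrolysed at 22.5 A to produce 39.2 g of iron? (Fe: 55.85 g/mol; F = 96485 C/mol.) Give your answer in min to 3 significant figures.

100 min

n(Fe) = 39.2 / 55.85 = 0.7019 mol
Fe²⁺ + 2e⁻ → Fe, so n(e⁻) = 2 × 0.7019 = 1.404 mol
Q = 1.404 × 96485 = 1.355×10^5 C
t = Q / I = 1.355×10^5 / 22.5 = 6022 s = 100 min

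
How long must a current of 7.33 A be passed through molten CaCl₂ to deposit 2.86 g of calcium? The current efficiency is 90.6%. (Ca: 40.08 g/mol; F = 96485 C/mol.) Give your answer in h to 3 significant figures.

0.576 h

n(Ca) = 2.86 / 40.08 = 0.07136 mol
Ca²⁺ + 2e⁻ → Ca, so n(e⁻) = 2 × 0.07136 = 0.1427 mol
Q = 0.1427 × 96485 / 0.906 = 15200 C
t = Q / I = 15200 / 7.33 = 2074 s = 0.576 h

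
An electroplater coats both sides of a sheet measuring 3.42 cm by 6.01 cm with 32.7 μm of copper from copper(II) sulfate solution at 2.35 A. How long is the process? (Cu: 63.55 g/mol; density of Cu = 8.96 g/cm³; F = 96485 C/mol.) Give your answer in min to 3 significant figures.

25.9 min

Plated area = 2 × 3.42 × 6.01 = 41.11 cm²
Volume = 41.11 × 32.7×10⁻⁴ cm = 0.1344 cm³
m(Cu) = 0.1344 × 8.96 = 1.204 g
n(Cu) = 1.204 / 63.55 = 0.01895 mol; n(e⁻) = 2 × 0.01895 = 0.03790 mol
Q = 0.03790 × 96485 = 3657 C
t = 3657 / 2.35 = 1556 s = 25.9 min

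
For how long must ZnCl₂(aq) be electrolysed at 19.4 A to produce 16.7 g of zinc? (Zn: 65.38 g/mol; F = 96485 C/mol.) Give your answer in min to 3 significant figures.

n(Zn) = 16.7 / 65.38 = 0.2554 mol
Zn²⁺ + 2e⁻ → Zn, so n(e⁻) = 2 × 0.2554 = 0.5108 mol
Q = 0.5108 × 96485 = 49280 C
t = Q / I = 49280 / 19.4 = 2540 s = 42.3 min

42.3 min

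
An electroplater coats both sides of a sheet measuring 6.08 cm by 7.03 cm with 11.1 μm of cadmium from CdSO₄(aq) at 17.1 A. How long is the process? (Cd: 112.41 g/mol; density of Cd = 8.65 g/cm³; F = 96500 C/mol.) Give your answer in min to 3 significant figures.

1.37 min

Plated area = 2 × 6.08 × 7.03 = 85.48 cm²
Volume = 85.48 × 11.1×10⁻⁴ cm = 0.09488 cm³
m(Cd) = 0.09488 × 8.65 = 0.8207 g
n(Cd) = 0.8207 / 112.41 = 0.007301 mol; n(e⁻) = 2 × 0.007301 = 0.01460 mol
Q = 0.01460 × 96500 = 1409 C
t = 1409 / 17.1 = 82.40 s = 1.37 min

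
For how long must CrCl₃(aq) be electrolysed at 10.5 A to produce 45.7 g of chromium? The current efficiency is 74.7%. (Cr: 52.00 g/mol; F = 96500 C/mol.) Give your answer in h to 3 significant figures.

n(Cr) = 45.7 / 52.00 = 0.8788 mol
Cr³⁺ + 3e⁻ → Cr, so n(e⁻) = 3 × 0.8788 = 2.636 mol
Q = 2.636 × 96500 / 0.747 = 3.405×10^5 C
t = Q / I = 3.405×10^5 / 10.5 = 32430 s = 9.01 h

9.01 h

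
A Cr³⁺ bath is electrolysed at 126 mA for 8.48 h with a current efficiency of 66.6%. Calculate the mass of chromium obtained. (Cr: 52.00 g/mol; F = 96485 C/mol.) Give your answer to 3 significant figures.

Q = 0.126 × 30528 = 3847 C
n(e⁻) = 3847 / 96485 = 0.03987 mol
Cr³⁺ + 3e⁻ → Cr, so theoretical m(Cr) = 0.01329 × 52.00 = 0.6911 g
Actual mass = 66.6% × 0.6911 = 0.460 g

0.460 g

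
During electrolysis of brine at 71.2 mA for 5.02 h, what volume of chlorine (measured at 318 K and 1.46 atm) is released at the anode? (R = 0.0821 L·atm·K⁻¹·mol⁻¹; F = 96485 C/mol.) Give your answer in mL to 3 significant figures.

Q = It = 0.0712 × 18072 = 1287 C
Moles of electrons = 1287 / 96485 = 0.01334 mol
2Cl⁻ → Cl₂ + 2e⁻, so n(Cl₂) = 0.01334 / 2 = 0.006670 mol
V = nRT/P = 0.006670 × 0.0821 × 318 / 1.46 = 0.1193 L
= 119 mL

119 mL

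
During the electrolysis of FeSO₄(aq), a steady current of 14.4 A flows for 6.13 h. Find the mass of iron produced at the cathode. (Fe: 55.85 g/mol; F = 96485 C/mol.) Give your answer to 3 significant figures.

Q = 14.4 A × 22068 s = 3.178×10^5 C
n(e⁻) = Q/F = 3.178×10^5/96485 = 3.294 mol
Fe²⁺ + 2e⁻ → Fe, so n(Fe) = 3.294 / 2 = 1.647 mol
m = 1.647 × 55.85 = 92.0 g

92.0 g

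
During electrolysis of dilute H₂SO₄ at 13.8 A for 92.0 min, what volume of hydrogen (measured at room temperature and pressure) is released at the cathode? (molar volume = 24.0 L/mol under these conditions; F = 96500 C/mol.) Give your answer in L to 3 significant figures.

9.47 L

Q = 13.8 A × 5520 s = 76180 C
n(e⁻) = 76180 / 96500 = 0.7894 mol
2H⁺ + 2e⁻ → H₂, so n(H₂) = 0.7894 / 2 = 0.3947 mol
V = 0.3947 × 24.0 = 9.473 L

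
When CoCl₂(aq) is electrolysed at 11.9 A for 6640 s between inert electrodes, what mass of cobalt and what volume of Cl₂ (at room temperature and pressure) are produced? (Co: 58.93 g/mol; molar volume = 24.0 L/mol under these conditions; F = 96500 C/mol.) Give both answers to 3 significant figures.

Q = 11.9 × 6640 = 79020 C; n(e⁻) = 79020 / 96500 = 0.8189 mol
Cathode: Co²⁺ + 2e⁻ → Co → n(Co) = 0.8189/2 = 0.4095 mol → 24.1 g
Anode: 2Cl⁻ → Cl₂ + 2e⁻ → n(Cl₂) = 0.8189/2 = 0.4095 mol → 9.83 L

24.1 g Co; 9.83 L Cl₂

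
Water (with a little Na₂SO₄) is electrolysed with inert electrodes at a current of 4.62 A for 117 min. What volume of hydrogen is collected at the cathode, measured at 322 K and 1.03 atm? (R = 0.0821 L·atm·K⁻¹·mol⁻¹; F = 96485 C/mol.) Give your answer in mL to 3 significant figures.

Charge passed = 4.62 × 7020 = 32430 C
n(e⁻) = 32430 / 96485 = 0.3361 mol
2H⁺ + 2e⁻ → H₂, so n(H₂) = 0.3361 / 2 = 0.1681 mol
V = nRT/P = 0.1681 × 0.0821 × 322 / 1.03 = 4.314 L
= 4310 mL

4310 mL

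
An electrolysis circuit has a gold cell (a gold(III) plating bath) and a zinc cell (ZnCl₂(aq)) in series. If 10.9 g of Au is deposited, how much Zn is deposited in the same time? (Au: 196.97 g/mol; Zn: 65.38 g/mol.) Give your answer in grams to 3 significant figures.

n(Au) = 10.9 / 196.97 = 0.05534 mol
Au³⁺ + 3e⁻ → Au, so n(e⁻) = 3 × 0.05534 = 0.1660 mol
Same current for the same time ⇒ same n(e⁻) = 0.1660 mol in both cells.
Zn²⁺ + 2e⁻ → Zn, so n(Zn) = 0.1660 / 2 = 0.08300 mol
m(Zn) = 0.08300 × 65.38 = 5.43 g

5.43 g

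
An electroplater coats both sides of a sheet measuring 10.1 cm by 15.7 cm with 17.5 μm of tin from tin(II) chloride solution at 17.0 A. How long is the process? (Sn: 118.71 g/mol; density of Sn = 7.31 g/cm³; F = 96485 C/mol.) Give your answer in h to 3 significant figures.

0.108 h

Plated area = 2 × 10.1 × 15.7 = 317.1 cm²
Volume = 317.1 × 17.5×10⁻⁴ cm = 0.5549 cm³
m(Sn) = 0.5549 × 7.31 = 4.056 g
n(Sn) = 4.056 / 118.71 = 0.03417 mol; n(e⁻) = 2 × 0.03417 = 0.06834 mol
Q = 0.06834 × 96485 = 6594 C
t = 6594 / 17.0 = 387.9 s = 0.108 h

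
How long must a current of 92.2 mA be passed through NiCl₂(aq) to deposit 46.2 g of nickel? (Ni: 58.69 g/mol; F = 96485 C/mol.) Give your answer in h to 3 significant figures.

458 h

n(Ni) = 46.2 / 58.69 = 0.7872 mol
Ni²⁺ + 2e⁻ → Ni, so n(e⁻) = 2 × 0.7872 = 1.574 mol
Q = 1.574 × 96485 = 1.519×10^5 C
t = Q / I = 1.519×10^5 / 0.0922 = 1.648×10^6 s = 458 h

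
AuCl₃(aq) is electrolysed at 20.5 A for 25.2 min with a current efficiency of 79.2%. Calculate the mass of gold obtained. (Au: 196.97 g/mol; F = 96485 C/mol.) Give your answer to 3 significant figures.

16.7 g

Q = 20.5 × 1512 = 31000 C
n(e⁻) = 31000 / 96485 = 0.3213 mol
Au³⁺ + 3e⁻ → Au, so theoretical m(Au) = 0.1071 × 196.97 = 21.10 g
Actual mass = 79.2% × 21.10 = 16.7 g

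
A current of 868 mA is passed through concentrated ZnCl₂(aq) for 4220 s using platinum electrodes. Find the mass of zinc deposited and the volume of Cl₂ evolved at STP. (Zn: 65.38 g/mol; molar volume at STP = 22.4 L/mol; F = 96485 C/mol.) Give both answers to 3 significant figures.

1.24 g Zn; 0.425 L Cl₂

Q = 0.868 × 4220 = 3663 C; n(e⁻) = 3663 / 96485 = 0.03796 mol
Cathode: Zn²⁺ + 2e⁻ → Zn → n(Zn) = 0.03796/2 = 0.01898 mol → 1.24 g
Anode: 2Cl⁻ → Cl₂ + 2e⁻ → n(Cl₂) = 0.03796/2 = 0.01898 mol → 0.425 L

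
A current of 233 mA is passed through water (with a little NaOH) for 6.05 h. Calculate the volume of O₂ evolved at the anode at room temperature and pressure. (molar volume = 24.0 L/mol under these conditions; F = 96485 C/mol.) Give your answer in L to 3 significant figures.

0.316 L

Q = 0.233 A × 21780 s = 5075 C
n(e⁻) = 5075 / 96485 = 0.05260 mol
2H₂O → O₂ + 4H⁺ + 4e⁻, so n(O₂) = 0.05260 / 4 = 0.01315 mol
V = 0.01315 × 24.0 = 0.3156 L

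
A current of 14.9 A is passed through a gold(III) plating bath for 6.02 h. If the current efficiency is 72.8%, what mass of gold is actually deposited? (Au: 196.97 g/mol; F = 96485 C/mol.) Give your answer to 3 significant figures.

Q = 14.9 × 21672 = 3.229×10^5 C
n(e⁻) = 3.229×10^5 / 96485 = 3.347 mol
Au³⁺ + 3e⁻ → Au, so theoretical m(Au) = 1.116 × 196.97 = 219.8 g
Actual mass = 72.8% × 219.8 = 160 g

160 g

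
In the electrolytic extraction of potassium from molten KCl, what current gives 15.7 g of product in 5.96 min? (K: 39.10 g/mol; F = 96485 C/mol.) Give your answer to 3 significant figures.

n(K) = 15.7 / 39.10 = 0.4015 mol
K⁺ + e⁻ → K, so n(e⁻) = 0.4015 mol
Q = 0.4015 × 96485 = 38740 C
I = Q / t = 38740 / 357.6 s = 108 A

108 A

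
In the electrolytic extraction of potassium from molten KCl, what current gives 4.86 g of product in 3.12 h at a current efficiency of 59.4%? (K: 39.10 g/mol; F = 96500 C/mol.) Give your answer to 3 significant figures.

n(K) = 4.86 / 39.10 = 0.1243 mol
K⁺ + e⁻ → K, so n(e⁻) = 0.1243 mol
Q = 0.1243 × 96500 / 0.594 = 20190 C
I = Q / t = 20190 / 11232 s = 1.80 A

1.80 A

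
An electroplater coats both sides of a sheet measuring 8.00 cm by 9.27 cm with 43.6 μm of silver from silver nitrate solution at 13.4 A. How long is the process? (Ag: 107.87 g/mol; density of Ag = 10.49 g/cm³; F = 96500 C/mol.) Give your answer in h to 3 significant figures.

0.126 h

Plated area = 2 × 8.00 × 9.27 = 148.3 cm²
Volume = 148.3 × 43.6×10⁻⁴ cm = 0.6466 cm³
m(Ag) = 0.6466 × 10.49 = 6.783 g
n(Ag) = 6.783 / 107.87 = 0.06288 mol; n(e⁻) = 0.06288 mol
Q = 0.06288 × 96500 = 6068 C
t = 6068 / 13.4 = 452.8 s = 0.126 h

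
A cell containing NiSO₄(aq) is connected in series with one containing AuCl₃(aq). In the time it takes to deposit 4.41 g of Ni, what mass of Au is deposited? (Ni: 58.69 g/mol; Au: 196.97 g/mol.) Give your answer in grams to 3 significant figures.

9.87 g

n(Ni) = 4.41 / 58.69 = 0.07514 mol
Ni²⁺ + 2e⁻ → Ni, so n(e⁻) = 2 × 0.07514 = 0.1503 mol
Since the cells are in series, n(e⁻) in the Au cell is also 0.1503 mol.
Au³⁺ + 3e⁻ → Au, so n(Au) = 0.1503 / 3 = 0.05010 mol
m(Au) = 0.05010 × 196.97 = 9.87 g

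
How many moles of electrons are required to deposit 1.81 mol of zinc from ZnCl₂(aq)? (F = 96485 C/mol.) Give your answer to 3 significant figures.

Zn²⁺ + 2e⁻ → Zn, so n(e⁻) = 2 × 1.81 = 3.620 mol

3.62 mol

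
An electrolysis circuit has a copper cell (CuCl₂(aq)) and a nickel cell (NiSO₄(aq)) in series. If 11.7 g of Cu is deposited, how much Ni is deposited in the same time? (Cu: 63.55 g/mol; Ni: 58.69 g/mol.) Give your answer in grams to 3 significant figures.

n(Cu) = 11.7 / 63.55 = 0.1841 mol
Cu²⁺ + 2e⁻ → Cu, so n(e⁻) = 2 × 0.1841 = 0.3682 mol
In series, the same 0.3682 mol of electrons flows through the second cell.
Ni²⁺ + 2e⁻ → Ni, so n(Ni) = 0.3682 / 2 = 0.1841 mol
m(Ni) = 0.1841 × 58.69 = 10.8 g

10.8 g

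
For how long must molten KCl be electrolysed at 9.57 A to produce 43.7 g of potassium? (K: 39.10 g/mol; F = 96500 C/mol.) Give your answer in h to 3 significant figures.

3.13 h

n(K) = 43.7 / 39.10 = 1.118 mol
K⁺ + e⁻ → K, so n(e⁻) = 1.118 mol
Q = 1.118 × 96500 = 1.079×10^5 C
t = Q / I = 1.079×10^5 / 9.57 = 11270 s = 3.13 h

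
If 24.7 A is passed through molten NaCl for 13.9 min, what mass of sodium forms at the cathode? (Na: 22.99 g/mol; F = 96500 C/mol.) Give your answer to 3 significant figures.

4.91 g

Q = 24.7 A × 834 s = 20600 C
Moles of electrons = 20600 / 96500 = 0.2135 mol
Na⁺ + e⁻ → Na, so n(Na) = 0.2135 mol
m = 0.2135 × 22.99 = 4.91 g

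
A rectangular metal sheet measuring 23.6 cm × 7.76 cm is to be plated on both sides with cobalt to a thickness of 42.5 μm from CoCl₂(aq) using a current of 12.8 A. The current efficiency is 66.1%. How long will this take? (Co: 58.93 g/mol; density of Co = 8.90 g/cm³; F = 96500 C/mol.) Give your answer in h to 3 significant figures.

Plated area = 2 × 23.6 × 7.76 = 366.3 cm²
Volume = 366.3 × 42.5×10⁻⁴ cm = 1.557 cm³
m(Co) = 1.557 × 8.90 = 13.86 g
n(Co) = 13.86 / 58.93 = 0.2352 mol; n(e⁻) = 2 × 0.2352 = 0.4704 mol
Q = 0.4704 × 96500 / 0.661 = 68670 C
t = 68670 / 12.8 = 5365 s = 1.49 h

1.49 h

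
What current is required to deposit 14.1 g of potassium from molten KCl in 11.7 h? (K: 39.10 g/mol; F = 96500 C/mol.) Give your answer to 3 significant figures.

0.826 A

n(K) = 14.1 / 39.10 = 0.3606 mol
K⁺ + e⁻ → K, so n(e⁻) = 0.3606 mol
Q = 0.3606 × 96500 = 34800 C
I = Q / t = 34800 / 42120 s = 0.826 A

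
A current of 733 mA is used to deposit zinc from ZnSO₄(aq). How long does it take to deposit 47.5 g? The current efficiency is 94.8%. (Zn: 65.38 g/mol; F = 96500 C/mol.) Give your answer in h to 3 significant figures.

56.1 h

n(Zn) = 47.5 / 65.38 = 0.7265 mol
Zn²⁺ + 2e⁻ → Zn, so n(e⁻) = 2 × 0.7265 = 1.453 mol
Q = 1.453 × 96500 / 0.948 = 1.479×10^5 C
t = Q / I = 1.479×10^5 / 0.733 = 2.018×10^5 s = 56.1 h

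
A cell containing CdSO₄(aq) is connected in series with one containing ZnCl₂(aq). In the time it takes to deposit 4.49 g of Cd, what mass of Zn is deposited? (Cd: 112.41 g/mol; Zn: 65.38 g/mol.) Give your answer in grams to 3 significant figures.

n(Cd) = 4.49 / 112.41 = 0.03994 mol
Cd²⁺ + 2e⁻ → Cd, so n(e⁻) = 2 × 0.03994 = 0.07988 mol
Since the cells are in series, n(e⁻) in the Zn cell is also 0.07988 mol.
Zn²⁺ + 2e⁻ → Zn, so n(Zn) = 0.07988 / 2 = 0.03994 mol
m(Zn) = 0.03994 × 65.38 = 2.61 g

2.61 g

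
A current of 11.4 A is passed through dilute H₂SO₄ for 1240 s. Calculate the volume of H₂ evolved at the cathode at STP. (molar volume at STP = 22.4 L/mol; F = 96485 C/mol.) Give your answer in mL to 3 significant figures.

Charge passed = 11.4 × 1240 = 14140 C
n(e⁻) = 14140 / 96485 = 0.1466 mol
2H⁺ + 2e⁻ → H₂, so n(H₂) = 0.1466 / 2 = 0.07330 mol
V = 0.07330 × 22.4 = 1.642 L
= 1640 mL

1640 mL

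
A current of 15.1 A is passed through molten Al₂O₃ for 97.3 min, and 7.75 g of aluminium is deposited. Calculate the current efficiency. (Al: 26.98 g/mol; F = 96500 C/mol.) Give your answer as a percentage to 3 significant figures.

94.3%

Q = 15.1 × 5838 = 88150 C
n(e⁻) = 88150 / 96500 = 0.9135 mol
Al³⁺ + 3e⁻ → Al, so theoretical n(Al) = 0.3045 mol → 8.215 g
Efficiency = 7.75 / 8.215 = 0.9434 = 94.3%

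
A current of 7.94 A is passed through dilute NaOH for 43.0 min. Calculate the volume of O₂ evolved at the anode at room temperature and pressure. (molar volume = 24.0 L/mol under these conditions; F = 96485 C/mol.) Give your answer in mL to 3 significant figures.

1270 mL

Q = 7.94 A × 2580 s = 20490 C
n(e⁻) = 20490 / 96485 = 0.2124 mol
2H₂O → O₂ + 4H⁺ + 4e⁻, so n(O₂) = 0.2124 / 4 = 0.05310 mol
V = 0.05310 × 24.0 = 1.274 L
= 1270 mL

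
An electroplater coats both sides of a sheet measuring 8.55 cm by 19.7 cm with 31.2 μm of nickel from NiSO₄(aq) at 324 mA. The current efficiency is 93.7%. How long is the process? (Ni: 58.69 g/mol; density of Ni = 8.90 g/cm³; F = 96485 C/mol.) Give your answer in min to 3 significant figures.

Plated area = 2 × 8.55 × 19.7 = 336.9 cm²
Volume = 336.9 × 31.2×10⁻⁴ cm = 1.051 cm³
m(Ni) = 1.051 × 8.90 = 9.354 g
n(Ni) = 9.354 / 58.69 = 0.1594 mol; n(e⁻) = 2 × 0.1594 = 0.3188 mol
Q = 0.3188 × 96485 / 0.937 = 32830 C
t = 32830 / 0.324 = 1.013×10^5 s = 1690 min

1690 min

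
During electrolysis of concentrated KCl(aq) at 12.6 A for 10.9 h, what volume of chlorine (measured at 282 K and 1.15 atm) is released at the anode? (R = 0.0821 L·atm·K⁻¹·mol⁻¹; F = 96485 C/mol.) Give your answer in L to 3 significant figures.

Charge passed = 12.6 × 39240 = 4.944×10^5 C
n(e⁻) = Q/F = 4.944×10^5/96485 = 5.124 mol
2Cl⁻ → Cl₂ + 2e⁻, so n(Cl₂) = 5.124 / 2 = 2.562 mol
V = nRT/P = 2.562 × 0.0821 × 282 / 1.15 = 51.58 L

51.6 L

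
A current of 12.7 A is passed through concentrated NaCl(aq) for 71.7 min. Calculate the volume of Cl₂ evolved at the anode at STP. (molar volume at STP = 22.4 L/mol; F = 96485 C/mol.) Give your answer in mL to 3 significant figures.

Q = 12.7 A × 4302 s = 54640 C
n(e⁻) = 54640 / 96485 = 0.5663 mol
2Cl⁻ → Cl₂ + 2e⁻, so n(Cl₂) = 0.5663 / 2 = 0.2832 mol
V = 0.2832 × 22.4 = 6.344 L
= 6340 mL

6340 mL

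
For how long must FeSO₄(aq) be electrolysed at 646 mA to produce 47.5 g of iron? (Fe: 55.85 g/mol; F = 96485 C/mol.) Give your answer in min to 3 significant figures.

n(Fe) = 47.5 / 55.85 = 0.8505 mol
Fe²⁺ + 2e⁻ → Fe, so n(e⁻) = 2 × 0.8505 = 1.701 mol
Q = 1.701 × 96485 = 1.641×10^5 C
t = Q / I = 1.641×10^5 / 0.646 = 2.540×10^5 s = 4230 min

4230 min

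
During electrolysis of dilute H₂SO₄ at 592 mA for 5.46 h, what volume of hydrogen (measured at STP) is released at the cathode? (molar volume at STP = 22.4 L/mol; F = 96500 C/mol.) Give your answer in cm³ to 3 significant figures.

Charge passed = 0.592 × 19656 = 11640 C
Moles of electrons = 11640 / 96500 = 0.1206 mol
2H⁺ + 2e⁻ → H₂, so n(H₂) = 0.1206 / 2 = 0.06030 mol
V = 0.06030 × 22.4 = 1.351 L
= 1350 cm³

1350 cm³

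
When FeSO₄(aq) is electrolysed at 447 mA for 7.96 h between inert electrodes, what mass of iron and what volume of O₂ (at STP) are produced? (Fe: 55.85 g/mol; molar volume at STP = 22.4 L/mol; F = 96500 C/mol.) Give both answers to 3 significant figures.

Q = 0.447 × 28656 = 12810 C; n(e⁻) = 12810 / 96500 = 0.1327 mol
Cathode: Fe²⁺ + 2e⁻ → Fe → n(Fe) = 0.1327/2 = 0.06635 mol → 3.71 g
Anode: 2H₂O → O₂ + 4H⁺ + 4e⁻ → n(O₂) = 0.1327/4 = 0.03318 mol → 0.743 L

3.71 g Fe; 0.743 L O₂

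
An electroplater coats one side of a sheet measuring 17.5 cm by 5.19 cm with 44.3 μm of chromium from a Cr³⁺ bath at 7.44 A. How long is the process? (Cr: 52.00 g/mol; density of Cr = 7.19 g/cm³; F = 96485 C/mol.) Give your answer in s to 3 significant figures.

2160 s

Plated area = 17.5 × 5.19 = 90.83 cm²
Volume = 90.83 × 44.3×10⁻⁴ cm = 0.4024 cm³
m(Cr) = 0.4024 × 7.19 = 2.893 g
n(Cr) = 2.893 / 52.00 = 0.05563 mol; n(e⁻) = 3 × 0.05563 = 0.1669 mol
Q = 0.1669 × 96485 = 16100 C
t = 16100 / 7.44 = 2164 s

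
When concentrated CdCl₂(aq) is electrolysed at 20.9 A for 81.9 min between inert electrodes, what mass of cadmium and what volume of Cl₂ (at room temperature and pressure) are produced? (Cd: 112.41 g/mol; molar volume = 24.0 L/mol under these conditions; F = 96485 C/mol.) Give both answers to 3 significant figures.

Q = 20.9 × 4914 = 1.027×10^5 C; n(e⁻) = 1.027×10^5 / 96485 = 1.064 mol
Cathode: Cd²⁺ + 2e⁻ → Cd → n(Cd) = 1.064/2 = 0.5320 mol → 59.8 g
Anode: 2Cl⁻ → Cl₂ + 2e⁻ → n(Cl₂) = 1.064/2 = 0.5320 mol → 12.8 L

59.8 g Cd; 12.8 L Cl₂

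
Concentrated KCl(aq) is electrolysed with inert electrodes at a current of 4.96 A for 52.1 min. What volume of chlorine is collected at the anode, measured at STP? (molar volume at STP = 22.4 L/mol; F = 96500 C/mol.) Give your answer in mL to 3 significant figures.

Q = 4.96 A × 3126 s = 15500 C
Moles of electrons = 15500 / 96500 = 0.1606 mol
2Cl⁻ → Cl₂ + 2e⁻, so n(Cl₂) = 0.1606 / 2 = 0.08030 mol
V = 0.08030 × 22.4 = 1.799 L
= 1800 mL

1800 mL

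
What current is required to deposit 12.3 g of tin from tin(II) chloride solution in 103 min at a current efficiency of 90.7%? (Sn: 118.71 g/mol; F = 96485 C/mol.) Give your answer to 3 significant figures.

n(Sn) = 12.3 / 118.71 = 0.1036 mol
Sn²⁺ + 2e⁻ → Sn, so n(e⁻) = 2 × 0.1036 = 0.2072 mol
Q = 0.2072 × 96485 / 0.907 = 22040 C
I = Q / t = 22040 / 6180 s = 3.57 A

3.57 A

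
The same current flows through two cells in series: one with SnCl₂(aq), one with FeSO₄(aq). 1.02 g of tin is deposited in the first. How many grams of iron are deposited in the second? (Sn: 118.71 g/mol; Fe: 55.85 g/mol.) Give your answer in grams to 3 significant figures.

0.480 g

n(Sn) = 1.02 / 118.71 = 0.008592 mol
Sn²⁺ + 2e⁻ → Sn, so n(e⁻) = 2 × 0.008592 = 0.01718 mol
In series, the same 0.01718 mol of electrons flows through the second cell.
Fe²⁺ + 2e⁻ → Fe, so n(Fe) = 0.01718 / 2 = 0.008590 mol
m(Fe) = 0.008590 × 55.85 = 0.480 g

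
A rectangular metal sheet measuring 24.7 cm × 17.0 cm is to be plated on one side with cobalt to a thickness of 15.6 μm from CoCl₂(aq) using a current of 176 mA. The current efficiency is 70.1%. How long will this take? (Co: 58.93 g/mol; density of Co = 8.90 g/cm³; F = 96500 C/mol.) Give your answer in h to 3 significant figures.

Plated area = 24.7 × 17.0 = 419.9 cm²
Volume = 419.9 × 15.6×10⁻⁴ cm = 0.6550 cm³
m(Co) = 0.6550 × 8.90 = 5.830 g
n(Co) = 5.830 / 58.93 = 0.09893 mol; n(e⁻) = 2 × 0.09893 = 0.1979 mol
Q = 0.1979 × 96500 / 0.701 = 27240 C
t = 27240 / 0.176 = 1.548×10^5 s = 43.0 h

43.0 h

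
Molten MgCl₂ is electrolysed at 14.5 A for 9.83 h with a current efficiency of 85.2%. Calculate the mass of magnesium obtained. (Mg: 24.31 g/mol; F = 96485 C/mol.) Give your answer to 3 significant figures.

55.1 g

Q = 14.5 × 35388 = 5.131×10^5 C
n(e⁻) = 5.131×10^5 / 96485 = 5.318 mol
Mg²⁺ + 2e⁻ → Mg, so theoretical m(Mg) = 2.659 × 24.31 = 64.64 g
Actual mass = 85.2% × 64.64 = 55.1 g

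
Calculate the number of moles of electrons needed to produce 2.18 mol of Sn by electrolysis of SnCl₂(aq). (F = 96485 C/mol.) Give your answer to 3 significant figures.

Sn²⁺ + 2e⁻ → Sn, so n(e⁻) = 2 × 2.18 = 4.360 mol

4.36 mol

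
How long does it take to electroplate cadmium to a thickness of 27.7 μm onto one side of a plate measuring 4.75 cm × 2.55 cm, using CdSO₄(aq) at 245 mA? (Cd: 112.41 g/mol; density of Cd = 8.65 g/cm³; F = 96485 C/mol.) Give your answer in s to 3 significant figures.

Plated area = 4.75 × 2.55 = 12.11 cm²
Volume = 12.11 × 27.7×10⁻⁴ cm = 0.03354 cm³
m(Cd) = 0.03354 × 8.65 = 0.2901 g
n(Cd) = 0.2901 / 112.41 = 0.002581 mol; n(e⁻) = 2 × 0.002581 = 0.005162 mol
Q = 0.005162 × 96485 = 498.1 C
t = 498.1 / 0.245 = 2033 s

2030 s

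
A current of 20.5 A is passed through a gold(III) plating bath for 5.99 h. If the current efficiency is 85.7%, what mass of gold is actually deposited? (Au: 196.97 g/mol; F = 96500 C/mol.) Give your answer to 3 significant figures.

Q = 20.5 × 21564 = 4.421×10^5 C
n(e⁻) = 4.421×10^5 / 96500 = 4.581 mol
Au³⁺ + 3e⁻ → Au, so theoretical m(Au) = 1.527 × 196.97 = 300.8 g
Actual mass = 85.7% × 300.8 = 258 g

258 g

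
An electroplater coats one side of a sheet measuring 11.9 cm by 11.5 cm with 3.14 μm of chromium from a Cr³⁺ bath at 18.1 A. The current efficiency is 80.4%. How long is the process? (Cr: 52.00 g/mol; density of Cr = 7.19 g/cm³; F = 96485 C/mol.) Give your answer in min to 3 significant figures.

Plated area = 11.9 × 11.5 = 136.9 cm²
Volume = 136.9 × 3.14×10⁻⁴ cm = 0.04299 cm³
m(Cr) = 0.04299 × 7.19 = 0.3091 g
n(Cr) = 0.3091 / 52.00 = 0.005944 mol; n(e⁻) = 3 × 0.005944 = 0.01783 mol
Q = 0.01783 × 96485 / 0.804 = 2140 C
t = 2140 / 18.1 = 118.2 s = 1.97 min

1.97 min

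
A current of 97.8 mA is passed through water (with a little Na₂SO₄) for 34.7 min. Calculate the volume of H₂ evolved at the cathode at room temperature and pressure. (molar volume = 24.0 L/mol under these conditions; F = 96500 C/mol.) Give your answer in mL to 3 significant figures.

25.3 mL

Q = 0.0978 A × 2082 s = 203.6 C
n(e⁻) = 203.6 / 96500 = 0.002110 mol
2H⁺ + 2e⁻ → H₂, so n(H₂) = 0.002110 / 2 = 0.001055 mol
V = 0.001055 × 24.0 = 0.02532 L
= 25.3 mL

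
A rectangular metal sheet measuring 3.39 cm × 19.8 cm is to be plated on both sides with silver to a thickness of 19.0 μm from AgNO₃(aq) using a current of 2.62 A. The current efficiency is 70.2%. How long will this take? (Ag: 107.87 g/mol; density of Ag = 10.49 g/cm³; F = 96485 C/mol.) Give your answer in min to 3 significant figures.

Plated area = 2 × 3.39 × 19.8 = 134.2 cm²
Volume = 134.2 × 19.0×10⁻⁴ cm = 0.2550 cm³
m(Ag) = 0.2550 × 10.49 = 2.675 g
n(Ag) = 2.675 / 107.87 = 0.02480 mol; n(e⁻) = 0.02480 mol
Q = 0.02480 × 96485 / 0.702 = 3409 C
t = 3409 / 2.62 = 1301 s = 21.7 min

21.7 min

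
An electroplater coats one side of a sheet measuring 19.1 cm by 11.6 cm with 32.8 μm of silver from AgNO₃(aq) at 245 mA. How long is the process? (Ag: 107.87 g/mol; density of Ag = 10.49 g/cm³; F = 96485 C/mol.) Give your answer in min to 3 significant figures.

Plated area = 19.1 × 11.6 = 221.6 cm²
Volume = 221.6 × 32.8×10⁻⁴ cm = 0.7268 cm³
m(Ag) = 0.7268 × 10.49 = 7.624 g
n(Ag) = 7.624 / 107.87 = 0.07068 mol; n(e⁻) = 0.07068 mol
Q = 0.07068 × 96485 = 6820 C
t = 6820 / 0.245 = 27840 s = 464 min

464 min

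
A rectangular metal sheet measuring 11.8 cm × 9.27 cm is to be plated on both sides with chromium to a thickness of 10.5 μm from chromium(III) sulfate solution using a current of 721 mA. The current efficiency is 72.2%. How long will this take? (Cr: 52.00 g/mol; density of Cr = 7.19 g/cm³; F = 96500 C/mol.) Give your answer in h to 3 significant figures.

4.91 h

Plated area = 2 × 11.8 × 9.27 = 218.8 cm²
Volume = 218.8 × 10.5×10⁻⁴ cm = 0.2297 cm³
m(Cr) = 0.2297 × 7.19 = 1.652 g
n(Cr) = 1.652 / 52.00 = 0.03177 mol; n(e⁻) = 3 × 0.03177 = 0.09531 mol
Q = 0.09531 × 96500 / 0.722 = 12740 C
t = 12740 / 0.721 = 17670 s = 4.91 h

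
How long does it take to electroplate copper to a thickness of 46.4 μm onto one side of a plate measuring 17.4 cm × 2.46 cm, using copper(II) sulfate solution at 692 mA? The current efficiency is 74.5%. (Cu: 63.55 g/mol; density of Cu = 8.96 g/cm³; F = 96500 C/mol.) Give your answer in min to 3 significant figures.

175 min

Plated area = 17.4 × 2.46 = 42.80 cm²
Volume = 42.80 × 46.4×10⁻⁴ cm = 0.1986 cm³
m(Cu) = 0.1986 × 8.96 = 1.779 g
n(Cu) = 1.779 / 63.55 = 0.02799 mol; n(e⁻) = 2 × 0.02799 = 0.05598 mol
Q = 0.05598 × 96500 / 0.745 = 7251 C
t = 7251 / 0.692 = 10480 s = 175 min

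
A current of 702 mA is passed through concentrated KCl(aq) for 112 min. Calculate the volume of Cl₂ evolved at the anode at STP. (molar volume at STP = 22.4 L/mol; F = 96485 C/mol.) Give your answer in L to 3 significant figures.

Q = It = 0.702 × 6720 = 4717 C
n(e⁻) = 4717 / 96485 = 0.04889 mol
2Cl⁻ → Cl₂ + 2e⁻, so n(Cl₂) = 0.04889 / 2 = 0.02445 mol
V = 0.02445 × 22.4 = 0.5477 L

0.548 L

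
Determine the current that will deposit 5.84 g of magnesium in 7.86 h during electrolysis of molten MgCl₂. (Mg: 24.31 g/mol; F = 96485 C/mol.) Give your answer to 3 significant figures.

1.64 A

n(Mg) = 5.84 / 24.31 = 0.2402 mol
Mg²⁺ + 2e⁻ → Mg, so n(e⁻) = 2 × 0.2402 = 0.4804 mol
Q = 0.4804 × 96485 = 46350 C
I = Q / t = 46350 / 28296 s = 1.64 A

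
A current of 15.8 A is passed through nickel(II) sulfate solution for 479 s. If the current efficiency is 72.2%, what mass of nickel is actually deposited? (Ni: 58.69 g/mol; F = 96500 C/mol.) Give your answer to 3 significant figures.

Q = 15.8 × 479 = 7568 C
n(e⁻) = 7568 / 96500 = 0.07842 mol
Ni²⁺ + 2e⁻ → Ni, so theoretical m(Ni) = 0.03921 × 58.69 = 2.301 g
Actual mass = 72.2% × 2.301 = 1.66 g

1.66 g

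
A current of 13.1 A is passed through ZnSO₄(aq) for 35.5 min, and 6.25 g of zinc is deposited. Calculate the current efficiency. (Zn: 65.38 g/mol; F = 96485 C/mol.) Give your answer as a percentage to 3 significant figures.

Q = 13.1 × 2130 = 27900 C
n(e⁻) = 27900 / 96485 = 0.2892 mol
Zn²⁺ + 2e⁻ → Zn, so theoretical n(Zn) = 0.1446 mol → 9.454 g
Efficiency = 6.25 / 9.454 = 0.6611 = 66.1%

66.1%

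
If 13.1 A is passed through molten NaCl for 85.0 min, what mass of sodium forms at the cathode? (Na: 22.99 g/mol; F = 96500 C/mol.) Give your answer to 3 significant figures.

Q = 13.1 A × 5100 s = 66810 C
n(e⁻) = Q/F = 66810/96500 = 0.6923 mol
Na⁺ + e⁻ → Na, so n(Na) = 0.6923 mol
m = 0.6923 × 22.99 = 15.9 g

15.9 g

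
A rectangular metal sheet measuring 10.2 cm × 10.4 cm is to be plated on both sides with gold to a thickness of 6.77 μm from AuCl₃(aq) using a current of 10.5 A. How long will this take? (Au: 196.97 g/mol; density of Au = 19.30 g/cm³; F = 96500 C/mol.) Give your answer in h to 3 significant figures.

0.108 h

Plated area = 2 × 10.2 × 10.4 = 212.2 cm²
Volume = 212.2 × 6.77×10⁻⁴ cm = 0.1437 cm³
m(Au) = 0.1437 × 19.30 = 2.773 g
n(Au) = 2.773 / 196.97 = 0.01408 mol; n(e⁻) = 3 × 0.01408 = 0.04224 mol
Q = 0.04224 × 96500 = 4076 C
t = 4076 / 10.5 = 388.2 s = 0.108 h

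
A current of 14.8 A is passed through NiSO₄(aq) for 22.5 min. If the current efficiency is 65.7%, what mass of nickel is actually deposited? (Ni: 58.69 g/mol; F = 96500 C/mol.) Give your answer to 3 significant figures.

Q = 14.8 × 1350 = 19980 C
n(e⁻) = 19980 / 96500 = 0.2070 mol
Ni²⁺ + 2e⁻ → Ni, so theoretical m(Ni) = 0.1035 × 58.69 = 6.074 g
Actual mass = 65.7% × 6.074 = 3.99 g

3.99 g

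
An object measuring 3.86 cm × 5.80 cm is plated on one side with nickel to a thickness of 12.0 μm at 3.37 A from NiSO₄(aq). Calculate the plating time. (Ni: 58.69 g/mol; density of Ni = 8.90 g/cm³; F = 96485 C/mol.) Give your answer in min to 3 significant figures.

3.89 min

Plated area = 3.86 × 5.80 = 22.39 cm²
Volume = 22.39 × 12.0×10⁻⁴ cm = 0.02687 cm³
m(Ni) = 0.02687 × 8.90 = 0.2391 g
n(Ni) = 0.2391 / 58.69 = 0.004074 mol; n(e⁻) = 2 × 0.004074 = 0.008148 mol
Q = 0.008148 × 96485 = 786.2 C
t = 786.2 / 3.37 = 233.3 s = 3.89 min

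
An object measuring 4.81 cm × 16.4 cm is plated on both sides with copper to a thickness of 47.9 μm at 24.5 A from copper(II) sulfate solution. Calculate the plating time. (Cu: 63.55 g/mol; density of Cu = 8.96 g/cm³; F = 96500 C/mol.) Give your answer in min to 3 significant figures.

14.0 min

Plated area = 2 × 4.81 × 16.4 = 157.8 cm²
Volume = 157.8 × 47.9×10⁻⁴ cm = 0.7559 cm³
m(Cu) = 0.7559 × 8.96 = 6.773 g
n(Cu) = 6.773 / 63.55 = 0.1066 mol; n(e⁻) = 2 × 0.1066 = 0.2132 mol
Q = 0.2132 × 96500 = 20570 C
t = 20570 / 24.5 = 839.6 s = 14.0 min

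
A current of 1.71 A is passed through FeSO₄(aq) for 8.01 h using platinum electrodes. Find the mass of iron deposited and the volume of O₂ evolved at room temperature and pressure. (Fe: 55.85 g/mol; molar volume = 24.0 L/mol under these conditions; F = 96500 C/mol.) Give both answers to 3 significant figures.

Q = 1.71 × 28836 = 49310 C; n(e⁻) = 49310 / 96500 = 0.5110 mol
Cathode: Fe²⁺ + 2e⁻ → Fe → n(Fe) = 0.5110/2 = 0.2555 mol → 14.3 g
Anode: 2H₂O → O₂ + 4H⁺ + 4e⁻ → n(O₂) = 0.5110/4 = 0.1278 mol → 3.07 L

14.3 g Fe; 3.07 L O₂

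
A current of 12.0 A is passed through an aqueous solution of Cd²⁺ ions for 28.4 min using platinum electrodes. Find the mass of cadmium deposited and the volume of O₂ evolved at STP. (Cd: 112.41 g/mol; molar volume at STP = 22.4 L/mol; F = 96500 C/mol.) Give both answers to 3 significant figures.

11.9 g Cd; 1.19 L O₂

Q = 12.0 × 1704 = 20450 C; n(e⁻) = 20450 / 96500 = 0.2119 mol
Cathode: Cd²⁺ + 2e⁻ → Cd → n(Cd) = 0.2119/2 = 0.1060 mol → 11.9 g
Anode: 2H₂O → O₂ + 4H⁺ + 4e⁻ → n(O₂) = 0.2119/4 = 0.05298 mol → 1.19 L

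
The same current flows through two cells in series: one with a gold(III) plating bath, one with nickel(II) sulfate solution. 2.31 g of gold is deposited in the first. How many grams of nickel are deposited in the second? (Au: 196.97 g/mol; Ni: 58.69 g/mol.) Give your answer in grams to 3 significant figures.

1.03 g

n(Au) = 2.31 / 196.97 = 0.01173 mol
Au³⁺ + 3e⁻ → Au, so n(e⁻) = 3 × 0.01173 = 0.03519 mol
Since the cells are in series, n(e⁻) in the Ni cell is also 0.03519 mol.
Ni²⁺ + 2e⁻ → Ni, so n(Ni) = 0.03519 / 2 = 0.01760 mol
m(Ni) = 0.01760 × 58.69 = 1.03 g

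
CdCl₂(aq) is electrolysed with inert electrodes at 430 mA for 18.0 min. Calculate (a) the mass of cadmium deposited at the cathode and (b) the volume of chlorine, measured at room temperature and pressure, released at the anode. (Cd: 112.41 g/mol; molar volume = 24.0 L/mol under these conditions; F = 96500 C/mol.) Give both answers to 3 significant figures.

Q = 0.430 × 1080 = 464.4 C; n(e⁻) = 464.4 / 96500 = 0.004812 mol
Cathode: Cd²⁺ + 2e⁻ → Cd → n(Cd) = 0.004812/2 = 0.002406 mol → 0.270 g
Anode: 2Cl⁻ → Cl₂ + 2e⁻ → n(Cl₂) = 0.004812/2 = 0.002406 mol → 0.0577 L

0.270 g Cd; 0.0577 L Cl₂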